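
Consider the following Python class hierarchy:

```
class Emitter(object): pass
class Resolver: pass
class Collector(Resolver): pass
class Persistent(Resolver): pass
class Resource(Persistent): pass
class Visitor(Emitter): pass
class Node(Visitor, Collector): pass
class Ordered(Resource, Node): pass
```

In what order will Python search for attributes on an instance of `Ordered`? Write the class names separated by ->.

Ordered -> Resource -> Persistent -> Node -> Visitor -> Emitter -> Collector -> Resolver -> object

L[Ordered] = Ordered + merge(L[Resource], L[Node], [Resource Node])
  take Resource:  [Resource Persistent Resolver object] + [Node Visitor Emitter Collector Resolver object] + [Resource Node]
  take Persistent:  [Persistent Resolver object] + [Node Visitor Emitter Collector Resolver object] + [Node]
  take Node:  [Resolver object] + [Node Visitor Emitter Collector Resolver object] + [Node]
  take Visitor:  [Resolver object] + [Visitor Emitter Collector Resolver object]
  take Emitter:  [Resolver object] + [Emitter Collector Resolver object]
  take Collector:  [Resolver object] + [Collector Resolver object]
  take Resolver:  [Resolver object] + [Resolver object]
  take object:  [object] + [object]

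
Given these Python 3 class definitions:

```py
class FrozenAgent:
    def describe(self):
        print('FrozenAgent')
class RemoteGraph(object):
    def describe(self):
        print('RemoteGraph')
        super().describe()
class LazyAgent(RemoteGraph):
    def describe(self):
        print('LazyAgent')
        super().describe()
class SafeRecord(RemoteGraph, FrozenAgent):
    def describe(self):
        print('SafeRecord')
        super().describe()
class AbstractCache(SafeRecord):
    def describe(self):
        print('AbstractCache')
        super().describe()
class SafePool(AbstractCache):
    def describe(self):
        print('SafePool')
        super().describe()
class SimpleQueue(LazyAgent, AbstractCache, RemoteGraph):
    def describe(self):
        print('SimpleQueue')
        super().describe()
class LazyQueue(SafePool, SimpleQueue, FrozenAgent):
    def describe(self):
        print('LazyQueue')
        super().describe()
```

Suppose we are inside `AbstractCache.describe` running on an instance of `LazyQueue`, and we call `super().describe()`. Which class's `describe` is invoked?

SafeRecord

L[LazyQueue] = LazyQueue + merge(L[SafePool], L[SimpleQueue], L[FrozenAgent], [SafePool SimpleQueue FrozenAgent])
  take SafePool:  [SafePool AbstractCache SafeRecord RemoteGraph FrozenAgent object] + [SimpleQueue LazyAgent AbstractCache SafeRecord RemoteGraph FrozenAgent object] + [FrozenAgent object] + [SafePool SimpleQueue FrozenAgent]
  take SimpleQueue:  [AbstractCache SafeRecord RemoteGraph FrozenAgent object] + [SimpleQueue LazyAgent AbstractCache SafeRecord RemoteGraph FrozenAgent object] + [FrozenAgent object] + [SimpleQueue FrozenAgent]
  take LazyAgent:  [AbstractCache SafeRecord RemoteGraph FrozenAgent object] + [LazyAgent AbstractCache SafeRecord RemoteGraph FrozenAgent object] + [FrozenAgent object] + [FrozenAgent]
  take AbstractCache:  [AbstractCache SafeRecord RemoteGraph FrozenAgent object] + [AbstractCache SafeRecord RemoteGraph FrozenAgent object] + [FrozenAgent object] + [FrozenAgent]
  take SafeRecord:  [SafeRecord RemoteGraph FrozenAgent object] + [SafeRecord RemoteGraph FrozenAgent object] + [FrozenAgent object] + [FrozenAgent]
  take RemoteGraph:  [RemoteGraph FrozenAgent object] + [RemoteGraph FrozenAgent object] + [FrozenAgent object] + [FrozenAgent]
  take FrozenAgent:  [FrozenAgent object] + [FrozenAgent object] + [FrozenAgent object] + [FrozenAgent]
  take object:  [object] + [object] + [object]
MRO: LazyQueue SafePool SimpleQueue LazyAgent AbstractCache SafeRecord RemoteGraph FrozenAgent object
super() in AbstractCache.describe on a LazyQueue instance goes to the class after AbstractCache in LazyQueue's MRO: SafeRecord.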